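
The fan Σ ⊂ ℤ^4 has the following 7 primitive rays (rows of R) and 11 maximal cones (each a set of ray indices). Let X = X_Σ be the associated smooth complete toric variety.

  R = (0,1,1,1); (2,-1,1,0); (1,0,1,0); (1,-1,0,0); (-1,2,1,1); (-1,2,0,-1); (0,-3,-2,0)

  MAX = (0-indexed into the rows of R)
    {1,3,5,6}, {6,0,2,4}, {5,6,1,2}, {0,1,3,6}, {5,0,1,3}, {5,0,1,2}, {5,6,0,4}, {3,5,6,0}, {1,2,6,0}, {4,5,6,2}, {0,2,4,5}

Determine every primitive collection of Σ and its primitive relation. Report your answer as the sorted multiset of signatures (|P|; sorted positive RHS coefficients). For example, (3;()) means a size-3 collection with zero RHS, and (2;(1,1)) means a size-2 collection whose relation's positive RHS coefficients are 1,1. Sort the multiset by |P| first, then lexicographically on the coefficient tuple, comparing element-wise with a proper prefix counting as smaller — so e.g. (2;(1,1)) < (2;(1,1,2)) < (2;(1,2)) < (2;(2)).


|primitive collections| = 5. Relations:

  P = {2,3}:  v_{2} + v_{3} = v_{1}  ⟹  sig = (2;(1))
  P = {3,4}:  v_{3} + v_{4} = v_{0}  ⟹  sig = (2;(1))
  P = {1,4}:  v_{1} + v_{4} = v_{0} + v_{2}  ⟹  sig = (2;(1,1))
  P = {0,2,5,6}:  v_{0} + v_{2} + v_{5} + v_{6} = 0  ⟹  sig = (4;())
  P = {0,1,5,6}:  v_{0} + v_{1} + v_{5} + v_{6} = v_{3}  ⟹  sig = (4;(1))

Sorted signature multiset PRS(X):
{ (2;(1)) ×2,  (2;(1,1)),  (4;()),  (4;(1)) }


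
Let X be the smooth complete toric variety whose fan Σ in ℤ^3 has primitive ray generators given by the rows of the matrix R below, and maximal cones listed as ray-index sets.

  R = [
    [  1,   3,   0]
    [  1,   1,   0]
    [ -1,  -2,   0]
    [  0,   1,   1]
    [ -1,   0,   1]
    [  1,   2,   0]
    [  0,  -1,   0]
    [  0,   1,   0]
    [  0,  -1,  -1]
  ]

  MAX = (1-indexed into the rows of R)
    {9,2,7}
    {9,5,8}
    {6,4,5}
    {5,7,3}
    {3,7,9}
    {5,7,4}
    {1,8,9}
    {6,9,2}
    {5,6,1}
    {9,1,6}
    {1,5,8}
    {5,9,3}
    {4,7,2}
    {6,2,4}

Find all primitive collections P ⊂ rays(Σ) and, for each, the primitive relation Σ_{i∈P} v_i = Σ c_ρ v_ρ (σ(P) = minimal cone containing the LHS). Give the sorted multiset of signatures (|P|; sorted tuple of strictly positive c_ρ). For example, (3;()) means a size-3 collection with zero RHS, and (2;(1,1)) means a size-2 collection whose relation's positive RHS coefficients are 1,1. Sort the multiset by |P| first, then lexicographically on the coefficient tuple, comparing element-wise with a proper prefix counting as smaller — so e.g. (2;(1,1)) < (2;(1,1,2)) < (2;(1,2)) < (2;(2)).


Primitive collections (18):

  P={3,6}:  v_{3} + v_{6} = 0  →  sig = (2;())
  P={4,9}:  v_{4} + v_{9} = 0  →  sig = (2;())
  P={7,8}:  v_{7} + v_{8} = 0  →  sig = (2;())
  P={1,3}:  v_{1} + v_{3} = v_{8}  →  sig = (2;(1))
  P={1,7}:  v_{1} + v_{7} = v_{6}  →  sig = (2;(1))
  P={2,3}:  v_{2} + v_{3} = v_{7}  →  sig = (2;(1))
  P={2,5}:  v_{2} + v_{5} = v_{4}  →  sig = (2;(1))
  P={2,8}:  v_{2} + v_{8} = v_{6}  →  sig = (2;(1))
  P={6,7}:  v_{6} + v_{7} = v_{2}  →  sig = (2;(1))
  P={6,8}:  v_{6} + v_{8} = v_{1}  →  sig = (2;(1))
  P={3,4}:  v_{3} + v_{4} = v_{5} + v_{7}  →  sig = (2;(1,1))
  P={3,8}:  v_{3} + v_{8} = v_{5} + v_{9}  →  sig = (2;(1,1))
  P={4,8}:  v_{4} + v_{8} = v_{5} + v_{6}  →  sig = (2;(1,1))
  P={1,4}:  v_{1} + v_{4} = v_{5} + 2·v_{6}  →  sig = (2;(1,2))
  P={1,2}:  v_{1} + v_{2} = 2·v_{6}  →  sig = (2;(2))
  P={5,6,9}:  v_{5} + v_{6} + v_{9} = v_{8}  →  sig = (3;(1))
  P={5,7,9}:  v_{5} + v_{7} + v_{9} = v_{3}  →  sig = (3;(1))
  P={1,5,9}:  v_{1} + v_{5} + v_{9} = 2·v_{8}  →  sig = (3;(2))

Sorted signature multiset PRS(X):
    (2;())
    (2;())
    (2;())
    (2;(1))
    (2;(1))
    (2;(1))
    (2;(1))
    (2;(1))
    (2;(1))
    (2;(1))
    (2;(1,1))
    (2;(1,1))
    (2;(1,1))
    (2;(1,2))
    (2;(2))
    (3;(1))
    (3;(1))
    (3;(2))


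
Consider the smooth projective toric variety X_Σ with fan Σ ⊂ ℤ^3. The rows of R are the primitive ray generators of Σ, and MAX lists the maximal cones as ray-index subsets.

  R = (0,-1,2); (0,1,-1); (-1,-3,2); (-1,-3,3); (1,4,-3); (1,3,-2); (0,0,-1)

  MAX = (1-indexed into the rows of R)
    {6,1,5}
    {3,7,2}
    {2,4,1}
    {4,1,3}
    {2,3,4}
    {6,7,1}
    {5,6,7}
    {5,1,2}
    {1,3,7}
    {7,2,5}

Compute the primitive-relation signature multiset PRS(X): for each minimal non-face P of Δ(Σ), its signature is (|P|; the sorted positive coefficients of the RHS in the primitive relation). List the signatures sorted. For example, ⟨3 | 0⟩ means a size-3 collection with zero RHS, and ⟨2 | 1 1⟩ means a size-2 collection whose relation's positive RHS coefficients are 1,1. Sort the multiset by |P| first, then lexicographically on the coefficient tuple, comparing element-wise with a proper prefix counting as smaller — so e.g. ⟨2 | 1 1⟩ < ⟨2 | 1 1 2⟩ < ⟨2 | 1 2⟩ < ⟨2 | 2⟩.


Δ(Σ) — 7 vertices, 9 min non-faces:

  P = {3,6}:  v_{3} + v_{6} = 0  →  sig = ⟨2 | 0⟩
  P = {2,6}:  v_{2} + v_{6} = v_{5}  →  sig = ⟨2 | 1⟩
  P = {3,5}:  v_{3} + v_{5} = v_{2}  →  sig = ⟨2 | 1⟩
  P = {4,7}:  v_{4} + v_{7} = v_{3}  →  sig = ⟨2 | 1⟩
  P = {4,6}:  v_{4} + v_{6} = v_{1} + v_{2}  →  sig = ⟨2 | 1 1⟩
  P = {4,5}:  v_{4} + v_{5} = v_{1} + 2·v_{2}  →  sig = ⟨2 | 1 2⟩
  P = {1,2,7}:  v_{1} + v_{2} + v_{7} = 0  →  sig = ⟨3 | 0⟩
  P = {1,2,3}:  v_{1} + v_{2} + v_{3} = v_{4}  →  sig = ⟨3 | 1⟩
  P = {1,5,7}:  v_{1} + v_{5} + v_{7} = v_{6}  →  sig = ⟨3 | 1⟩

Sorted signature multiset PRS(X):
{ ⟨2 | 0⟩,  ⟨2 | 1⟩ ×3,  ⟨2 | 1 1⟩,  ⟨2 | 1 2⟩,  ⟨3 | 0⟩,  ⟨3 | 1⟩ ×2 }


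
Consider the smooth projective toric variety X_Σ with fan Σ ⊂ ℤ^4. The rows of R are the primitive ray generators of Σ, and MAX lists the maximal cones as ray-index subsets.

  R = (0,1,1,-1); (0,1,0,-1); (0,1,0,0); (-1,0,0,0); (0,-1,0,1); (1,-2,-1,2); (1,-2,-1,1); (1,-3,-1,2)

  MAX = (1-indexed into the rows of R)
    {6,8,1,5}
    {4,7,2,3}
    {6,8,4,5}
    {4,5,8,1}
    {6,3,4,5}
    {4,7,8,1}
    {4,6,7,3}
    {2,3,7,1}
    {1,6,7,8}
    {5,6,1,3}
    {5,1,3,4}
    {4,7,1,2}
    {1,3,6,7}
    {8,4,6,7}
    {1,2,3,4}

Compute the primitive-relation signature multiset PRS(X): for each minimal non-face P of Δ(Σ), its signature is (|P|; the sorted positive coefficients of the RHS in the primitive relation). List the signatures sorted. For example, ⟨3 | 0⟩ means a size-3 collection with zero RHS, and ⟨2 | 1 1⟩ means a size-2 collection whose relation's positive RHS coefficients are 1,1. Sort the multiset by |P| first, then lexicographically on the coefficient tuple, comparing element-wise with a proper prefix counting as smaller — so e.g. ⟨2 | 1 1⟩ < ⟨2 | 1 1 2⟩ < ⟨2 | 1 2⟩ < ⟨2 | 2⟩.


7 minimal non-faces of Δ(Σ) (on 8 rays):

  • {2,5}:  v_{2} + v_{5} = 0 — sig = ⟨2 | 0⟩
  • {2,8}:  v_{2} + v_{8} = v_{7} — sig = ⟨2 | 1⟩
  • {3,8}:  v_{3} + v_{8} = v_{6} — sig = ⟨2 | 1⟩
  • {5,7}:  v_{5} + v_{7} = v_{8} — sig = ⟨2 | 1⟩
  • {2,6}:  v_{2} + v_{6} = v_{3} + v_{7} — sig = ⟨2 | 1 1⟩
  • {1,4,6}:  v_{1} + v_{4} + v_{6} = v_{5} — sig = ⟨3 | 1⟩
  • {1,3,4,7}:  v_{1} + v_{3} + v_{4} + v_{7} = 0 — sig = ⟨4 | 0⟩

Hence PRS(X_Σ) =
    ⟨2 | 0⟩
    ⟨2 | 1⟩
    ⟨2 | 1⟩
    ⟨2 | 1⟩
    ⟨2 | 1 1⟩
    ⟨3 | 1⟩
    ⟨4 | 0⟩


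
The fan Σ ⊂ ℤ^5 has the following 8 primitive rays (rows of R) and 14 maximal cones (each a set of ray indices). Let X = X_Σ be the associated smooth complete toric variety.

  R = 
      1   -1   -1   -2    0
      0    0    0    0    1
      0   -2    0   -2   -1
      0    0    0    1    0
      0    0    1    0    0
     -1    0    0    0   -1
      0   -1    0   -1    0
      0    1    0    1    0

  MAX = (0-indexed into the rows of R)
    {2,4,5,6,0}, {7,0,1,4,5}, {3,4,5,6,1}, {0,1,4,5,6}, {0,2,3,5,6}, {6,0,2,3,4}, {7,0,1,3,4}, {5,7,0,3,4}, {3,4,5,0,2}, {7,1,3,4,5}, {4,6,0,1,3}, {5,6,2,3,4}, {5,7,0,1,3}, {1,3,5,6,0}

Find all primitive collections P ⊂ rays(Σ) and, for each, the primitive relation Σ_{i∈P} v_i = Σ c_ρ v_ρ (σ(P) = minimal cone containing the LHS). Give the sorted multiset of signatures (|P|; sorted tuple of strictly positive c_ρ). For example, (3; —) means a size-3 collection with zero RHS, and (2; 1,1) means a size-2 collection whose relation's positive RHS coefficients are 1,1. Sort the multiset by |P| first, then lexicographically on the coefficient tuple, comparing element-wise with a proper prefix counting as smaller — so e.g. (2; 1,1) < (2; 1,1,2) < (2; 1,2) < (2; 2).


The 5 primitive collections of Σ (r=8, n=5):

  P={6,7}:  v_{6} + v_{7} = 0 — sig = (2; —)
  P={2,7}:  v_{2} + v_{7} = v_{0} + v_{3} + v_{4} + v_{5} — sig = (2; 1,1,1,1)
  P={1,2}:  v_{1} + v_{2} = 2·v_{6} — sig = (2; 2)
  P={0,1,3,4,5}:  v_{0} + v_{1} + v_{3} + v_{4} + v_{5} = v_{6} — sig = (5; 1)
  P={0,3,4,5,6}:  v_{0} + v_{3} + v_{4} + v_{5} + v_{6} = v_{2} — sig = (5; 1)

so the primitive-relation signature multiset is
{ (2; —),  (2; 1,1,1,1),  (2; 2),  (5; 1) ×2 }


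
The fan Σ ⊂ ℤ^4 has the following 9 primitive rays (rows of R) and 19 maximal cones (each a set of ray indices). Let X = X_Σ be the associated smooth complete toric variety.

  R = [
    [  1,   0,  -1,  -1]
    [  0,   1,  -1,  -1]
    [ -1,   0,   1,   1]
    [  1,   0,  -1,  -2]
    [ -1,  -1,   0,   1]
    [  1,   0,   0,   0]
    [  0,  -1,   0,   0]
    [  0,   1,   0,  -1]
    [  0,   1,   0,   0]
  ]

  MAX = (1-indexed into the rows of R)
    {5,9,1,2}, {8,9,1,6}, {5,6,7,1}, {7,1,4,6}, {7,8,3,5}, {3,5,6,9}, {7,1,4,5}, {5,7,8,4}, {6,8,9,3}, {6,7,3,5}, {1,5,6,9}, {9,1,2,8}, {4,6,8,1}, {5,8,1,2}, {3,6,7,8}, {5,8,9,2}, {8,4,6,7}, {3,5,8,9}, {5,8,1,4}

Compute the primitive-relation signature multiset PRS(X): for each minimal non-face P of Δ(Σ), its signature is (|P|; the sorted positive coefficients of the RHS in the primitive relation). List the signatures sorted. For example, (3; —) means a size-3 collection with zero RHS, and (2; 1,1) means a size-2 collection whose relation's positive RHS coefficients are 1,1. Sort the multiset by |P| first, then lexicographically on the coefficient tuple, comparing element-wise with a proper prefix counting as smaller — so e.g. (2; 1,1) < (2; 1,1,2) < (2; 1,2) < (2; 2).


Δ(Σ) — 9 vertices, 12 min non-faces:

  P={1,3}:  v_{1} + v_{3} = 0  ⇒ sig = (2; —)
  P={7,9}:  v_{7} + v_{9} = 0  ⇒ sig = (2; —)
  P={2,6}:  v_{2} + v_{6} = v_{1} + v_{9}  ⇒ sig = (2; 1,1)
  P={3,4}:  v_{3} + v_{4} = v_{7} + v_{8}  ⇒ sig = (2; 1,1)
  P={4,9}:  v_{4} + v_{9} = v_{1} + v_{8}  ⇒ sig = (2; 1,1)
  P={2,3}:  v_{2} + v_{3} = v_{5} + v_{8} + v_{9}  ⇒ sig = (2; 1,1,1)
  P={2,7}:  v_{2} + v_{7} = v_{1} + v_{5} + v_{8}  ⇒ sig = (2; 1,1,1)
  P={2,4}:  v_{2} + v_{4} = 2·v_{1} + v_{5} + 2·v_{8}  ⇒ sig = (2; 1,2,2)
  P={5,6,8}:  v_{5} + v_{6} + v_{8} = 0  ⇒ sig = (3; —)
  P={1,7,8}:  v_{1} + v_{7} + v_{8} = v_{4}  ⇒ sig = (3; 1)
  P={4,5,6}:  v_{4} + v_{5} + v_{6} = v_{1} + v_{7}  ⇒ sig = (3; 1,1)
  P={1,5,8,9}:  v_{1} + v_{5} + v_{8} + v_{9} = v_{2}  ⇒ sig = (4; 1)

Hence PRS(X_Σ) =
[(2; —), (2; —), (2; 1,1), (2; 1,1), (2; 1,1), (2; 1,1,1), (2; 1,1,1), (2; 1,2,2), (3; —), (3; 1), (3; 1,1), (4; 1)]


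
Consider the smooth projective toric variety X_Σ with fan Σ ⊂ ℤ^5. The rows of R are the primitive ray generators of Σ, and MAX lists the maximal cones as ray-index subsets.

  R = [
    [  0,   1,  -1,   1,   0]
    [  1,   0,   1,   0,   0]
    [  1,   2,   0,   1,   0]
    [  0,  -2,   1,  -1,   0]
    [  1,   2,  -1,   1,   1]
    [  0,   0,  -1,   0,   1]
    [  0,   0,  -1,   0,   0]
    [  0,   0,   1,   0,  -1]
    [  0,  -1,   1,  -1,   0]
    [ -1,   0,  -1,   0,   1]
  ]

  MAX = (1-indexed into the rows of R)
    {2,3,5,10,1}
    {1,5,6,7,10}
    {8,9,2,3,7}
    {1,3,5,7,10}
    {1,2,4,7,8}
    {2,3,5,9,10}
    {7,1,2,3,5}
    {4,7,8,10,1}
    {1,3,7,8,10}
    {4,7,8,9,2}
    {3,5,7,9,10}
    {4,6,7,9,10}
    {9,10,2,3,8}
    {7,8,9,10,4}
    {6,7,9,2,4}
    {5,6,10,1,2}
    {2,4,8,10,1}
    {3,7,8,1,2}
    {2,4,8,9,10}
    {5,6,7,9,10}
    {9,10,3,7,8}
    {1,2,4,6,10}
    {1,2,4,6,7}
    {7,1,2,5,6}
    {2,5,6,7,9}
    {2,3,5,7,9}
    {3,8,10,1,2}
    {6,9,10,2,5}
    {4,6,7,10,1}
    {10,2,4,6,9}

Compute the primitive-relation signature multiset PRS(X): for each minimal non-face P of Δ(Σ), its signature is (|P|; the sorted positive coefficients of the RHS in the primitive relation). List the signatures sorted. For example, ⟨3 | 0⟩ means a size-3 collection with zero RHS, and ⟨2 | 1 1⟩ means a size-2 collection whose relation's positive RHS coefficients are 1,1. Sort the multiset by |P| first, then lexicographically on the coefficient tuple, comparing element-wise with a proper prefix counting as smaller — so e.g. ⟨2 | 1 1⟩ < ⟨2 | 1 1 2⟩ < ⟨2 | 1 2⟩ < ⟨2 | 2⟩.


Primitive collections (7):

  {1,9}:  v_{1} + v_{9} = 0  ⟹  sig = ⟨2 | 0⟩
  {6,8}:  v_{6} + v_{8} = 0  ⟹  sig = ⟨2 | 0⟩
  {3,4}:  v_{3} + v_{4} = v_{2}  ⟹  sig = ⟨2 | 1⟩
  {3,6}:  v_{3} + v_{6} = v_{5}  ⟹  sig = ⟨2 | 1⟩
  {5,8}:  v_{5} + v_{8} = v_{3}  ⟹  sig = ⟨2 | 1⟩
  {4,5}:  v_{4} + v_{5} = v_{2} + v_{6}  ⟹  sig = ⟨2 | 1 1⟩
  {2,7,10}:  v_{2} + v_{7} + v_{10} = v_{6}  ⟹  sig = ⟨3 | 1⟩

Hence PRS(X_Σ) =
[⟨2 | 0⟩, ⟨2 | 0⟩, ⟨2 | 1⟩, ⟨2 | 1⟩, ⟨2 | 1⟩, ⟨2 | 1 1⟩, ⟨3 | 1⟩]


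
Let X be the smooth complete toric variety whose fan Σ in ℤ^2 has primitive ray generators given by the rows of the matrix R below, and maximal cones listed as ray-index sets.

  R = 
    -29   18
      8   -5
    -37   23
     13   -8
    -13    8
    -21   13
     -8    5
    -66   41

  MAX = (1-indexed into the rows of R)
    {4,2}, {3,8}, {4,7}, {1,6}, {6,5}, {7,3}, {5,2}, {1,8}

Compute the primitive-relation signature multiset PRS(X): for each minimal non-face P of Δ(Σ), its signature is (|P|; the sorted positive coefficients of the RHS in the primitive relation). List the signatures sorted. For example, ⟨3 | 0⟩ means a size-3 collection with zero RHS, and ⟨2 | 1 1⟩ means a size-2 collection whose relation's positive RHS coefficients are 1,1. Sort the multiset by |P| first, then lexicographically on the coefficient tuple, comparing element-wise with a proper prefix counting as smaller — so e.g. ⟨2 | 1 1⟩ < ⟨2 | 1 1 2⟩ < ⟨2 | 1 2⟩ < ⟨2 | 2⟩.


20 minimal non-faces of Δ(Σ) (on 8 rays):

  P={2,7}:  v_{2} + v_{7} = 0  ⇒ sig = ⟨2 | 0⟩
  P={4,5}:  v_{4} + v_{5} = 0  ⇒ sig = ⟨2 | 0⟩
  P={1,2}:  v_{1} + v_{2} = v_{6}  ⇒ sig = ⟨2 | 1⟩
  P={1,3}:  v_{1} + v_{3} = v_{8}  ⇒ sig = ⟨2 | 1⟩
  P={1,7}:  v_{1} + v_{7} = v_{3}  ⇒ sig = ⟨2 | 1⟩
  P={2,3}:  v_{2} + v_{3} = v_{1}  ⇒ sig = ⟨2 | 1⟩
  P={2,6}:  v_{2} + v_{6} = v_{5}  ⇒ sig = ⟨2 | 1⟩
  P={4,6}:  v_{4} + v_{6} = v_{7}  ⇒ sig = ⟨2 | 1⟩
  P={5,7}:  v_{5} + v_{7} = v_{6}  ⇒ sig = ⟨2 | 1⟩
  P={6,7}:  v_{6} + v_{7} = v_{1}  ⇒ sig = ⟨2 | 1⟩
  P={3,5}:  v_{3} + v_{5} = v_{1} + v_{6}  ⇒ sig = ⟨2 | 1 1⟩
  P={4,8}:  v_{4} + v_{8} = v_{3} + 2·v_{7}  ⇒ sig = ⟨2 | 1 2⟩
  P={5,8}:  v_{5} + v_{8} = 2·v_{1} + v_{6}  ⇒ sig = ⟨2 | 1 2⟩
  P={1,4}:  v_{1} + v_{4} = 2·v_{7}  ⇒ sig = ⟨2 | 2⟩
  P={1,5}:  v_{1} + v_{5} = 2·v_{6}  ⇒ sig = ⟨2 | 2⟩
  P={2,8}:  v_{2} + v_{8} = 2·v_{1}  ⇒ sig = ⟨2 | 2⟩
  P={3,6}:  v_{3} + v_{6} = 2·v_{1}  ⇒ sig = ⟨2 | 2⟩
  P={7,8}:  v_{7} + v_{8} = 2·v_{3}  ⇒ sig = ⟨2 | 2⟩
  P={3,4}:  v_{3} + v_{4} = 3·v_{7}  ⇒ sig = ⟨2 | 3⟩
  P={6,8}:  v_{6} + v_{8} = 3·v_{1}  ⇒ sig = ⟨2 | 3⟩

Hence PRS(X_Σ) =
    ⟨2 | 0⟩
    ⟨2 | 0⟩
    ⟨2 | 1⟩
    ⟨2 | 1⟩
    ⟨2 | 1⟩
    ⟨2 | 1⟩
    ⟨2 | 1⟩
    ⟨2 | 1⟩
    ⟨2 | 1⟩
    ⟨2 | 1⟩
    ⟨2 | 1 1⟩
    ⟨2 | 1 2⟩
    ⟨2 | 1 2⟩
    ⟨2 | 2⟩
    ⟨2 | 2⟩
    ⟨2 | 2⟩
    ⟨2 | 2⟩
    ⟨2 | 2⟩
    ⟨2 | 3⟩
    ⟨2 | 3⟩


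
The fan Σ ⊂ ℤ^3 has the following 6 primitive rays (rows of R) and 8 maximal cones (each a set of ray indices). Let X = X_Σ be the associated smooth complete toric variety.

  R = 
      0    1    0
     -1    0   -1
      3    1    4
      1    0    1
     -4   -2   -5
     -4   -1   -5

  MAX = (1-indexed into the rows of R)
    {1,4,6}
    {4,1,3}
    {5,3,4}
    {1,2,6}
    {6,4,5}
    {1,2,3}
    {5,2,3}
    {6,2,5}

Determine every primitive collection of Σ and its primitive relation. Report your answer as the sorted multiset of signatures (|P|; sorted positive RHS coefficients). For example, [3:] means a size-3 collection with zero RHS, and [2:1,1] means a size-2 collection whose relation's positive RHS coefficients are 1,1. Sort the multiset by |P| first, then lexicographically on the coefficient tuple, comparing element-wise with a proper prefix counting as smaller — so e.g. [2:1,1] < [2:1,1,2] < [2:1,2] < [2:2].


3 collections generate NE(X_Σ); each relation:

  P = {2,4}:  v_{2} + v_{4} = 0  →  sig = [2:]
  P = {1,5}:  v_{1} + v_{5} = v_{6}  →  sig = [2:1]
  P = {3,6}:  v_{3} + v_{6} = v_{2}  →  sig = [2:1]

Hence PRS(X_Σ) =
{ [2:],  [2:1] ×2 }


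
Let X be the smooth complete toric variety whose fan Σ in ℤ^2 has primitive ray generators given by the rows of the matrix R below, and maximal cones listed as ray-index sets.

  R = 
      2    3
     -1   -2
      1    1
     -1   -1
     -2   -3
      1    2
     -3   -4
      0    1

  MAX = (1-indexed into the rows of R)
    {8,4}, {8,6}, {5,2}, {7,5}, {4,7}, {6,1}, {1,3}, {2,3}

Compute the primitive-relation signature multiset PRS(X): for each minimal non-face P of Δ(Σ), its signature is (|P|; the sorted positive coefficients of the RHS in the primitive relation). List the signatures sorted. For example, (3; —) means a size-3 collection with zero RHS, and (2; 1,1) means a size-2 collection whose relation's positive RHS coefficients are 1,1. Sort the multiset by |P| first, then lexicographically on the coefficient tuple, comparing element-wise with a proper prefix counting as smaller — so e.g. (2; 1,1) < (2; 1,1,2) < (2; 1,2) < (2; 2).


The 20 primitive collections of Σ (r=8, n=2):

  {1,5}:  v_{1} + v_{5} = 0 — sig = (2; —)
  {2,6}:  v_{2} + v_{6} = 0 — sig = (2; —)
  {3,4}:  v_{3} + v_{4} = 0 — sig = (2; —)
  {1,2}:  v_{1} + v_{2} = v_{3} — sig = (2; 1)
  {1,4}:  v_{1} + v_{4} = v_{6} — sig = (2; 1)
  {1,7}:  v_{1} + v_{7} = v_{4} — sig = (2; 1)
  {2,4}:  v_{2} + v_{4} = v_{5} — sig = (2; 1)
  {2,8}:  v_{2} + v_{8} = v_{4} — sig = (2; 1)
  {3,5}:  v_{3} + v_{5} = v_{2} — sig = (2; 1)
  {3,6}:  v_{3} + v_{6} = v_{1} — sig = (2; 1)
  {3,7}:  v_{3} + v_{7} = v_{5} — sig = (2; 1)
  {3,8}:  v_{3} + v_{8} = v_{6} — sig = (2; 1)
  {4,5}:  v_{4} + v_{5} = v_{7} — sig = (2; 1)
  {4,6}:  v_{4} + v_{6} = v_{8} — sig = (2; 1)
  {5,6}:  v_{5} + v_{6} = v_{4} — sig = (2; 1)
  {1,8}:  v_{1} + v_{8} = 2·v_{6} — sig = (2; 2)
  {2,7}:  v_{2} + v_{7} = 2·v_{5} — sig = (2; 2)
  {5,8}:  v_{5} + v_{8} = 2·v_{4} — sig = (2; 2)
  {6,7}:  v_{6} + v_{7} = 2·v_{4} — sig = (2; 2)
  {7,8}:  v_{7} + v_{8} = 3·v_{4} — sig = (2; 3)

Hence PRS(X_Σ) =
[(2; —), (2; —), (2; —), (2; 1), (2; 1), (2; 1), (2; 1), (2; 1), (2; 1), (2; 1), (2; 1), (2; 1), (2; 1), (2; 1), (2; 1), (2; 2), (2; 2), (2; 2), (2; 2), (2; 3)]


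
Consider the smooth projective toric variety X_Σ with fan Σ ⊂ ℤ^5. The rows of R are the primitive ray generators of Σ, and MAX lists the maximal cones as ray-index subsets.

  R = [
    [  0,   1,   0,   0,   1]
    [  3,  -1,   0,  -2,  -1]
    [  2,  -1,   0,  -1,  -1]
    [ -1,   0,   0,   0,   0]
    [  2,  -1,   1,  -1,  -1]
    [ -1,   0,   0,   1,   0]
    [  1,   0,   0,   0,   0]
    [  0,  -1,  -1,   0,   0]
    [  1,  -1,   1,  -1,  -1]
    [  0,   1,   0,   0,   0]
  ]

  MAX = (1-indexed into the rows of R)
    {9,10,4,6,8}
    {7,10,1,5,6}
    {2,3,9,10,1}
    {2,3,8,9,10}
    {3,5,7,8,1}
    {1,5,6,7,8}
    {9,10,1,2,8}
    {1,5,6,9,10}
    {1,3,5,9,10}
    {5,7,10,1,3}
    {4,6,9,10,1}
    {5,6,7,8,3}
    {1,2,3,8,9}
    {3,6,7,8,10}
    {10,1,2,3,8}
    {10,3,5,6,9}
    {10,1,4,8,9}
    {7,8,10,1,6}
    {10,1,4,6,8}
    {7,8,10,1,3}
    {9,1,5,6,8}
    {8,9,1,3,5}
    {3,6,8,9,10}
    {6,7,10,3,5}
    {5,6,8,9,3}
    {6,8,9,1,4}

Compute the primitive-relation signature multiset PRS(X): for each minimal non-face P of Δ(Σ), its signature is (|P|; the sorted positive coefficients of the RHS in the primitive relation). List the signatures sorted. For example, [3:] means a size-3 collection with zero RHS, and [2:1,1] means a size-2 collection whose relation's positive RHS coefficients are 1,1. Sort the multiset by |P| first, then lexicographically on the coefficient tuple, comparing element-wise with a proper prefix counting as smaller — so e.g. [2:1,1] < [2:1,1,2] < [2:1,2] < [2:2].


12 minimal non-faces of Δ(Σ) (on 10 rays):

  {4,7}:  v_{4} + v_{7} = 0  ⇒ sig = [2:]
  {2,6}:  v_{2} + v_{6} = v_{3}  ⇒ sig = [2:1]
  {4,5}:  v_{4} + v_{5} = v_{9}  ⇒ sig = [2:1]
  {7,9}:  v_{7} + v_{9} = v_{5}  ⇒ sig = [2:1]
  {3,4}:  v_{3} + v_{4} = v_{8} + v_{9} + v_{10}  ⇒ sig = [2:1,1,1]
  {2,5}:  v_{2} + v_{5} = v_{1} + 2·v_{3} + v_{9}  ⇒ sig = [2:1,1,2]
  {2,7}:  v_{2} + v_{7} = v_{1} + 2·v_{3}  ⇒ sig = [2:1,2]
  {2,4}:  v_{2} + v_{4} = v_{1} + 2·v_{8} + 2·v_{9} + 2·v_{10}  ⇒ sig = [2:1,2,2,2]
  {1,3,6}:  v_{1} + v_{3} + v_{6} = v_{7}  ⇒ sig = [3:1]
  {5,8,10}:  v_{5} + v_{8} + v_{10} = v_{3}  ⇒ sig = [3:1]
  {1,6,8,9,10}:  v_{1} + v_{6} + v_{8} + v_{9} + v_{10} = 0  ⇒ sig = [5:]
  {1,3,8,9,10}:  v_{1} + v_{3} + v_{8} + v_{9} + v_{10} = v_{2}  ⇒ sig = [5:1]

Sorted signature multiset PRS(X):
[[2:], [2:1], [2:1], [2:1], [2:1,1,1], [2:1,1,2], [2:1,2], [2:1,2,2,2], [3:1], [3:1], [5:], [5:1]]


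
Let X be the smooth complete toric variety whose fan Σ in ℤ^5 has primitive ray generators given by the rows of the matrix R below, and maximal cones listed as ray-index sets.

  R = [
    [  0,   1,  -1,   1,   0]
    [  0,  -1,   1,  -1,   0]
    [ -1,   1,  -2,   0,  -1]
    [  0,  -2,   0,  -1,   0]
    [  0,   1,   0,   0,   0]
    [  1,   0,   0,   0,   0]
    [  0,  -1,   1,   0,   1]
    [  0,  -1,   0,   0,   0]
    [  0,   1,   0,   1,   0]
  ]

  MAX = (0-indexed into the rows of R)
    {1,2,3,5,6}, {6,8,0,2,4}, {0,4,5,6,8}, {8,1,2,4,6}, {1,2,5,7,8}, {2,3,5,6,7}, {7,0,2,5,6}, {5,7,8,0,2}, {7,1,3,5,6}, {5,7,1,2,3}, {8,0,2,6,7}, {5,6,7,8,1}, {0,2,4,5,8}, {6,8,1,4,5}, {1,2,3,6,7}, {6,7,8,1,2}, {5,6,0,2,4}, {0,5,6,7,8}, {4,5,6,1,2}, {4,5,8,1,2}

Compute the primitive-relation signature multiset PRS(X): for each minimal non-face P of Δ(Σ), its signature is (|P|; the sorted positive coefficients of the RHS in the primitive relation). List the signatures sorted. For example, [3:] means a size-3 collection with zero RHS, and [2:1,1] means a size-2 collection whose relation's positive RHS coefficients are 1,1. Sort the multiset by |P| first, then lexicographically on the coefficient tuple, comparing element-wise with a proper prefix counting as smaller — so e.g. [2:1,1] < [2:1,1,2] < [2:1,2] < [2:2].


|primitive collections| = 7. Relations:

  P = {0,1}:  v_{0} + v_{1} = 0  ⇒ sig = [2:]
  P = {4,7}:  v_{4} + v_{7} = 0  ⇒ sig = [2:]
  P = {3,8}:  v_{3} + v_{8} = v_{7}  ⇒ sig = [2:1]
  P = {0,3}:  v_{0} + v_{3} = v_{2} + v_{5} + v_{6} + v_{7}  ⇒ sig = [2:1,1,1,1]
  P = {3,4}:  v_{3} + v_{4} = v_{1} + v_{2} + v_{5} + v_{6}  ⇒ sig = [2:1,1,1,1]
  P = {2,5,6,8}:  v_{2} + v_{5} + v_{6} + v_{8} = v_{0}  ⇒ sig = [4:1]
  P = {1,2,5,6,7}:  v_{1} + v_{2} + v_{5} + v_{6} + v_{7} = v_{3}  ⇒ sig = [5:1]

Sorted signature multiset PRS(X):
    |P|=2: 5 collections, coeffs (), (), (1), (1,1,1,1), (1,1,1,1)
    |P|=4: 1 collection, coeffs (1)
    |P|=5: 1 collection, coeffs (1)


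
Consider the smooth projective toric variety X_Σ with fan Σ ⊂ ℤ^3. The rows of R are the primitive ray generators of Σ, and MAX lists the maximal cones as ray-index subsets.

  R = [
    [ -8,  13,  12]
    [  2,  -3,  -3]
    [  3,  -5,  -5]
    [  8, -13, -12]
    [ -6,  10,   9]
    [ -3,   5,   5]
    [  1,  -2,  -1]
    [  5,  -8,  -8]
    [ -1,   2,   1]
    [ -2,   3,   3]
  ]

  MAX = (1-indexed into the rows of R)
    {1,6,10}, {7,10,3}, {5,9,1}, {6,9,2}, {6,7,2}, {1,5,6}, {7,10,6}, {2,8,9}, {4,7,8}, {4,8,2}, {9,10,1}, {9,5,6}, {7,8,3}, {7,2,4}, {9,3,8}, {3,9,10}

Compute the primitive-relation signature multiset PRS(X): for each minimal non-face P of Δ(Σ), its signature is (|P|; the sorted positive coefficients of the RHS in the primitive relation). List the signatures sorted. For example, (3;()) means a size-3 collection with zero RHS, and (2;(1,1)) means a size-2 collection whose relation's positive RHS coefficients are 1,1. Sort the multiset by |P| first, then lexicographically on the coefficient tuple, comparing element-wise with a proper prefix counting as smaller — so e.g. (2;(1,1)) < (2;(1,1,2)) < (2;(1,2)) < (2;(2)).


|primitive collections| = 24. Relations:

  P={1,4}:  v_{1} + v_{4} = 0 — sig = (2;())
  P={2,10}:  v_{2} + v_{10} = 0 — sig = (2;())
  P={3,6}:  v_{3} + v_{6} = 0 — sig = (2;())
  P={7,9}:  v_{7} + v_{9} = 0 — sig = (2;())
  P={1,2}:  v_{1} + v_{2} = v_{5} — sig = (2;(1))
  P={2,3}:  v_{2} + v_{3} = v_{8} — sig = (2;(1))
  P={4,5}:  v_{4} + v_{5} = v_{2} — sig = (2;(1))
  P={5,8}:  v_{5} + v_{8} = v_{9} — sig = (2;(1))
  P={5,10}:  v_{5} + v_{10} = v_{1} — sig = (2;(1))
  P={6,8}:  v_{6} + v_{8} = v_{2} — sig = (2;(1))
  P={8,10}:  v_{8} + v_{10} = v_{3} — sig = (2;(1))
  P={1,8}:  v_{1} + v_{8} = v_{9} + v_{10} — sig = (2;(1,1))
  P={2,5}:  v_{2} + v_{5} = v_{6} + v_{9} — sig = (2;(1,1))
  P={3,5}:  v_{3} + v_{5} = v_{9} + v_{10} — sig = (2;(1,1))
  P={4,9}:  v_{4} + v_{9} = v_{2} + v_{8} — sig = (2;(1,1))
  P={4,10}:  v_{4} + v_{10} = v_{7} + v_{8} — sig = (2;(1,1))
  P={5,7}:  v_{5} + v_{7} = v_{6} + v_{10} — sig = (2;(1,1))
  P={1,3}:  v_{1} + v_{3} = v_{9} + 2·v_{10} — sig = (2;(1,2))
  P={1,7}:  v_{1} + v_{7} = v_{6} + 2·v_{10} — sig = (2;(1,2))
  P={3,4}:  v_{3} + v_{4} = v_{7} + 2·v_{8} — sig = (2;(1,2))
  P={4,6}:  v_{4} + v_{6} = 2·v_{2} + v_{7} — sig = (2;(1,2))
  P={2,7,8}:  v_{2} + v_{7} + v_{8} = v_{4} — sig = (3;(1))
  P={6,9,10}:  v_{6} + v_{9} + v_{10} = v_{5} — sig = (3;(1))
  P={1,6,9}:  v_{1} + v_{6} + v_{9} = 2·v_{5} — sig = (3;(2))

Hence PRS(X_Σ) =
    |P|=2: 21 collections, coeffs (), (), (), (), (1), (1), (1), (1), (1), (1), (1), (1,1), (1,1), (1,1), (1,1), (1,1), (1,1), (1,2), (1,2), (1,2), (1,2)
    |P|=3: 3 collections, coeffs (1), (1), (2)


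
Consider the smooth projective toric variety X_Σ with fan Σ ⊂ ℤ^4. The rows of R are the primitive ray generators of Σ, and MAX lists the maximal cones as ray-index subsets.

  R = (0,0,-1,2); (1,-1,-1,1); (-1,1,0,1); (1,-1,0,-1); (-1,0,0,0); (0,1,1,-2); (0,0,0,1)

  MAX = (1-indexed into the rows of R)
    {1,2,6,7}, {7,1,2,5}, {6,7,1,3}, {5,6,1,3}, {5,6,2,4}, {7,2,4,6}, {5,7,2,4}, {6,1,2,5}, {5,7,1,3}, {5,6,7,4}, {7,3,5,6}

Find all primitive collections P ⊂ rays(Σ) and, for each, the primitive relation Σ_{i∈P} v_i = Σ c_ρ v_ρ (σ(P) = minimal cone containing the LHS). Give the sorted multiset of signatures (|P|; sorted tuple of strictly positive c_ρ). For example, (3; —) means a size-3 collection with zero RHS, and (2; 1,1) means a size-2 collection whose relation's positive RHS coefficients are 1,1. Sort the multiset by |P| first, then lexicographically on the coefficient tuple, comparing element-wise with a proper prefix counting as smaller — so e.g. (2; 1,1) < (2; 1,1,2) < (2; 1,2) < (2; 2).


5 collections generate NE(X_Σ); each relation:

  P = {3,4}:  v_{3} + v_{4} = 0  ⟹  sig = (2; —)
  P = {1,4}:  v_{1} + v_{4} = v_{2}  ⟹  sig = (2; 1)
  P = {2,3}:  v_{2} + v_{3} = v_{1}  ⟹  sig = (2; 1)
  P = {2,5,6,7}:  v_{2} + v_{5} + v_{6} + v_{7} = 0  ⟹  sig = (4; —)
  P = {1,5,6,7}:  v_{1} + v_{5} + v_{6} + v_{7} = v_{3}  ⟹  sig = (4; 1)

Sorted signature multiset PRS(X):
    |P|=2: 3 collections, coeffs (), (1), (1)
    |P|=4: 2 collections, coeffs (), (1)


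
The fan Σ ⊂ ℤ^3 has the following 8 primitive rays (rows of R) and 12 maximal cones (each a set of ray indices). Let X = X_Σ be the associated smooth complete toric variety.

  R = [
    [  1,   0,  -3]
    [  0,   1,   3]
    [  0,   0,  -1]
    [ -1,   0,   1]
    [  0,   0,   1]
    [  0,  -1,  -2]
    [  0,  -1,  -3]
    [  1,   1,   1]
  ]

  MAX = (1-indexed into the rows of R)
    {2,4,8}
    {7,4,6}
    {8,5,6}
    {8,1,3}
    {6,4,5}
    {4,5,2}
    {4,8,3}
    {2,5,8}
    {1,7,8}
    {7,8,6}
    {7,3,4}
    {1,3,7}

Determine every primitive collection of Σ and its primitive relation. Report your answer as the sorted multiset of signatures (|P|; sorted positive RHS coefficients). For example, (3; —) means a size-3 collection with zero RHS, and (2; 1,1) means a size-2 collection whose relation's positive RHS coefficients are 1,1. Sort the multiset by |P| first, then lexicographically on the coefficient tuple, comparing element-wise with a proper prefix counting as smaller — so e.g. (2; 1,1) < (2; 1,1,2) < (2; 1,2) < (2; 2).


14 minimal non-faces of Δ(Σ) (on 8 rays):

  P = {2,7}:  v_{2} + v_{7} = 0  ⟹  sig = (2; —)
  P = {3,5}:  v_{3} + v_{5} = 0  ⟹  sig = (2; —)
  P = {2,6}:  v_{2} + v_{6} = v_{5}  ⟹  sig = (2; 1)
  P = {3,6}:  v_{3} + v_{6} = v_{7}  ⟹  sig = (2; 1)
  P = {5,7}:  v_{5} + v_{7} = v_{6}  ⟹  sig = (2; 1)
  P = {1,2}:  v_{1} + v_{2} = v_{3} + v_{8}  ⟹  sig = (2; 1,1)
  P = {1,5}:  v_{1} + v_{5} = v_{7} + v_{8}  ⟹  sig = (2; 1,1)
  P = {2,3}:  v_{2} + v_{3} = v_{4} + v_{8}  ⟹  sig = (2; 1,1)
  P = {1,6}:  v_{1} + v_{6} = 2·v_{7} + v_{8}  ⟹  sig = (2; 1,2)
  P = {1,4}:  v_{1} + v_{4} = 2·v_{3}  ⟹  sig = (2; 2)
  P = {4,6,8}:  v_{4} + v_{6} + v_{8} = 0  ⟹  sig = (3; —)
  P = {3,7,8}:  v_{3} + v_{7} + v_{8} = v_{1}  ⟹  sig = (3; 1)
  P = {4,5,8}:  v_{4} + v_{5} + v_{8} = v_{2}  ⟹  sig = (3; 1)
  P = {4,7,8}:  v_{4} + v_{7} + v_{8} = v_{3}  ⟹  sig = (3; 1)

Signatures (|P|; sorted positive RHS coefficients), sorted:
[(2; —), (2; —), (2; 1), (2; 1), (2; 1), (2; 1,1), (2; 1,1), (2; 1,1), (2; 1,2), (2; 2), (3; —), (3; 1), (3; 1), (3; 1)]


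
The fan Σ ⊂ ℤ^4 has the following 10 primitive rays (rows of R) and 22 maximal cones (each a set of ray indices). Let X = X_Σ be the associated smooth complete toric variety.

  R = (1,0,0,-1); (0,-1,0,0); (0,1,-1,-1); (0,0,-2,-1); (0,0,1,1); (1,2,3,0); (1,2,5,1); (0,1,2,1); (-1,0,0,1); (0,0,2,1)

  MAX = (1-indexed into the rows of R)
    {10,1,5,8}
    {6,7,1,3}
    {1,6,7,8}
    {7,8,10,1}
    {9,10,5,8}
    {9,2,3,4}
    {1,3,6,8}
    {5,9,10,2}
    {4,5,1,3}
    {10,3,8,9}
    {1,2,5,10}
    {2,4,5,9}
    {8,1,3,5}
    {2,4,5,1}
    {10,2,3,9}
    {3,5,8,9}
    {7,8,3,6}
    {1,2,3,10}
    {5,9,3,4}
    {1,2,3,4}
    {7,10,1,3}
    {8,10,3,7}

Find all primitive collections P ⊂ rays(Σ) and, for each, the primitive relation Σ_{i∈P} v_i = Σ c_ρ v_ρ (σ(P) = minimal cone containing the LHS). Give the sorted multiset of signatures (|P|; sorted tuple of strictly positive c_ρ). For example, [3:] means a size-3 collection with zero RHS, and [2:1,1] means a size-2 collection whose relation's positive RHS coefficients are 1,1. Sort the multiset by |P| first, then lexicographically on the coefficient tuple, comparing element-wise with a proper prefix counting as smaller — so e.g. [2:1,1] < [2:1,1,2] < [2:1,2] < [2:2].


17 minimal non-faces of Δ(Σ) (on 10 rays):

  P={1,9}:  v_{1} + v_{9} = 0  ⟹  sig = [2:]
  P={4,10}:  v_{4} + v_{10} = 0  ⟹  sig = [2:]
  P={2,8}:  v_{2} + v_{8} = v_{10}  ⟹  sig = [2:1]
  P={4,7}:  v_{4} + v_{7} = v_{6}  ⟹  sig = [2:1]
  P={6,10}:  v_{6} + v_{10} = v_{7}  ⟹  sig = [2:1]
  P={4,8}:  v_{4} + v_{8} = v_{3} + v_{5}  ⟹  sig = [2:1,1]
  P={4,6}:  v_{4} + v_{6} = v_{1} + v_{3} + v_{8}  ⟹  sig = [2:1,1,1]
  P={6,9}:  v_{6} + v_{9} = v_{3} + v_{8} + v_{10}  ⟹  sig = [2:1,1,1]
  P={2,6}:  v_{2} + v_{6} = v_{1} + v_{3} + 2·v_{10}  ⟹  sig = [2:1,1,2]
  P={5,7}:  v_{5} + v_{7} = v_{1} + 2·v_{8} + v_{10}  ⟹  sig = [2:1,1,2]
  P={7,9}:  v_{7} + v_{9} = v_{3} + v_{8} + 2·v_{10}  ⟹  sig = [2:1,1,2]
  P={2,7}:  v_{2} + v_{7} = v_{1} + v_{3} + 3·v_{10}  ⟹  sig = [2:1,1,3]
  P={5,6}:  v_{5} + v_{6} = v_{1} + 2·v_{8}  ⟹  sig = [2:1,2]
  P={2,3,5}:  v_{2} + v_{3} + v_{5} = 0  ⟹  sig = [3:]
  P={3,5,10}:  v_{3} + v_{5} + v_{10} = v_{8}  ⟹  sig = [3:1]
  P={1,3,8,10}:  v_{1} + v_{3} + v_{8} + v_{10} = v_{6}  ⟹  sig = [4:1]
  P={1,3,7,8}:  v_{1} + v_{3} + v_{7} + v_{8} = 2·v_{6}  ⟹  sig = [4:2]

Hence PRS(X_Σ) =
    [2:]
    [2:]
    [2:1]
    [2:1]
    [2:1]
    [2:1,1]
    [2:1,1,1]
    [2:1,1,1]
    [2:1,1,2]
    [2:1,1,2]
    [2:1,1,2]
    [2:1,1,3]
    [2:1,2]
    [3:]
    [3:1]
    [4:1]
    [4:2]


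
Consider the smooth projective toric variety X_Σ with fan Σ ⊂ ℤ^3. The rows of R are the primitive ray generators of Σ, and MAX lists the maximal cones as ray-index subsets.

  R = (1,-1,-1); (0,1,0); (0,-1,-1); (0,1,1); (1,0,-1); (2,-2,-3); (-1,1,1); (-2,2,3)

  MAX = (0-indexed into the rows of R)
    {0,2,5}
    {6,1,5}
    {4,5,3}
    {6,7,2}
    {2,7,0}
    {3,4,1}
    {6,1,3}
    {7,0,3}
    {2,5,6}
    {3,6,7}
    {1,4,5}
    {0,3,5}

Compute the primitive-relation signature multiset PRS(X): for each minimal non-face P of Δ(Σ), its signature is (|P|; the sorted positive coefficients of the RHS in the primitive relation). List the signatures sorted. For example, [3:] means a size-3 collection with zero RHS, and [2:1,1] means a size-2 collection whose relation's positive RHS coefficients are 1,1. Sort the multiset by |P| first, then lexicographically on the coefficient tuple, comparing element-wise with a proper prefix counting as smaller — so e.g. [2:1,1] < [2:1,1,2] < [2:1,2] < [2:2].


12 minimal non-faces of Δ(Σ) (on 8 rays):

  • {0,6}:  v_{0} + v_{6} = 0 ; sig = [2:]
  • {2,3}:  v_{2} + v_{3} = 0 ; sig = [2:]
  • {5,7}:  v_{5} + v_{7} = 0 ; sig = [2:]
  • {0,1}:  v_{0} + v_{1} = v_{4} ; sig = [2:1]
  • {4,6}:  v_{4} + v_{6} = v_{1} ; sig = [2:1]
  • {0,4}:  v_{0} + v_{4} = v_{3} + v_{5} ; sig = [2:1,1]
  • {2,4}:  v_{2} + v_{4} = v_{5} + v_{6} ; sig = [2:1,1]
  • {4,7}:  v_{4} + v_{7} = v_{3} + v_{6} ; sig = [2:1,1]
  • {1,2}:  v_{1} + v_{2} = v_{5} + 2·v_{6} ; sig = [2:1,2]
  • {1,7}:  v_{1} + v_{7} = v_{3} + 2·v_{6} ; sig = [2:1,2]
  • {3,5,6}:  v_{3} + v_{5} + v_{6} = v_{4} ; sig = [3:1]
  • {1,3,5}:  v_{1} + v_{3} + v_{5} = 2·v_{4} ; sig = [3:2]

Hence PRS(X_Σ) =
{ [2:] ×3,  [2:1] ×2,  [2:1,1] ×3,  [2:1,2] ×2,  [3:1],  [3:2] }


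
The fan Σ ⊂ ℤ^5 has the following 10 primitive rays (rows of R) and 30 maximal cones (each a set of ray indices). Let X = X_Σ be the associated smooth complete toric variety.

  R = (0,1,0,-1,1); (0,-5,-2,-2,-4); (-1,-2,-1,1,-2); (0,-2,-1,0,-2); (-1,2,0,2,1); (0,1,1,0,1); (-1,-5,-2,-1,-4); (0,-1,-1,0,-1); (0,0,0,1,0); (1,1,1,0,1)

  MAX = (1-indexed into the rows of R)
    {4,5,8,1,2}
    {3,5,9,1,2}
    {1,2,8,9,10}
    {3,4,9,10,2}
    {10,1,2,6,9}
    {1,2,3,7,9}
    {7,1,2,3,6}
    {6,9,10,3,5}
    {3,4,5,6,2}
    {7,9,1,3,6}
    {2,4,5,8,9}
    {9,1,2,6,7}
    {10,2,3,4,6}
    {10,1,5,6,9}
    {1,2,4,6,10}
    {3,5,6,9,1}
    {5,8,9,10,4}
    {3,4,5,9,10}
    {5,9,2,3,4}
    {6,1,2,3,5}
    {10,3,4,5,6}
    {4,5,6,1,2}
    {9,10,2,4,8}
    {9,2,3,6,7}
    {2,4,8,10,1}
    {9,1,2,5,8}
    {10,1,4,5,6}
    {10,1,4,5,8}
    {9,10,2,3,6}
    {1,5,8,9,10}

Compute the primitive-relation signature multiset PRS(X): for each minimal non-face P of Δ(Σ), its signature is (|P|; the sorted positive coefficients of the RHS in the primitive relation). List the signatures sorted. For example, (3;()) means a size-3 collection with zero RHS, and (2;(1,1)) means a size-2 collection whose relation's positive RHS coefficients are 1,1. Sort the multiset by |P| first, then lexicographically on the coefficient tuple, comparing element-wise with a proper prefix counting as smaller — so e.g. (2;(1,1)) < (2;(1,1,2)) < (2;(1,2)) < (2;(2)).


13 collections generate NE(X_Σ); each relation:

  P={6,8}:  v_{6} + v_{8} = 0  so sig = (2;())
  P={4,7}:  v_{4} + v_{7} = v_{2} + v_{3}  so sig = (2;(1,1))
  P={3,8}:  v_{3} + v_{8} = v_{2} + v_{5} + v_{9}  so sig = (2;(1,1,1))
  P={7,10}:  v_{7} + v_{10} = v_{2} + v_{6} + v_{9}  so sig = (2;(1,1,1))
  P={7,8}:  v_{7} + v_{8} = v_{1} + v_{2} + v_{3} + v_{9}  so sig = (2;(1,1,1,1))
  P={5,7}:  v_{5} + v_{7} = v_{1} + 2·v_{3}  so sig = (2;(1,2))
  P={1,3,10}:  v_{1} + v_{3} + v_{10} = 0  so sig = (3;())
  P={1,4,9}:  v_{1} + v_{4} + v_{9} = v_{8}  so sig = (3;(1))
  P={2,5,10}:  v_{2} + v_{5} + v_{10} = v_{4}  so sig = (3;(1))
  P={1,3,4}:  v_{1} + v_{3} + v_{4} = v_{2} + v_{5}  so sig = (3;(1,1))
  P={4,6,9}:  v_{4} + v_{6} + v_{9} = v_{3} + v_{10}  so sig = (3;(1,1))
  P={2,5,6,9}:  v_{2} + v_{5} + v_{6} + v_{9} = v_{3}  so sig = (4;(1))
  P={1,2,3,6,9}:  v_{1} + v_{2} + v_{3} + v_{6} + v_{9} = v_{7}  so sig = (5;(1))

Signatures (|P|; sorted positive RHS coefficients), sorted:
[(2;()), (2;(1,1)), (2;(1,1,1)), (2;(1,1,1)), (2;(1,1,1,1)), (2;(1,2)), (3;()), (3;(1)), (3;(1)), (3;(1,1)), (3;(1,1)), (4;(1)), (5;(1))]


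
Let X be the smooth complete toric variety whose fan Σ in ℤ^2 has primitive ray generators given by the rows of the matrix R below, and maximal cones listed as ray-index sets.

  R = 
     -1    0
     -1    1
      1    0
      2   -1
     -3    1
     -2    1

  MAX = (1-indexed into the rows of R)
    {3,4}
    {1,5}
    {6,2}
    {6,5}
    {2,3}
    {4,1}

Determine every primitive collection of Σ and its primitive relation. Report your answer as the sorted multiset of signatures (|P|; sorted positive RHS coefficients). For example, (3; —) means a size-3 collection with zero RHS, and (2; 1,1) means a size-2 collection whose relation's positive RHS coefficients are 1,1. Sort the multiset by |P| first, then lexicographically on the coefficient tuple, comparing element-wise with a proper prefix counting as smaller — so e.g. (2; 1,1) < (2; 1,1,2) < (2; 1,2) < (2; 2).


9 collections generate NE(X_Σ); each relation:

  P = {1,3}:  v_{1} + v_{3} = 0  so sig = (2; —)
  P = {4,6}:  v_{4} + v_{6} = 0  so sig = (2; —)
  P = {1,2}:  v_{1} + v_{2} = v_{6}  so sig = (2; 1)
  P = {1,6}:  v_{1} + v_{6} = v_{5}  so sig = (2; 1)
  P = {2,4}:  v_{2} + v_{4} = v_{3}  so sig = (2; 1)
  P = {3,5}:  v_{3} + v_{5} = v_{6}  so sig = (2; 1)
  P = {3,6}:  v_{3} + v_{6} = v_{2}  so sig = (2; 1)
  P = {4,5}:  v_{4} + v_{5} = v_{1}  so sig = (2; 1)
  P = {2,5}:  v_{2} + v_{5} = 2·v_{6}  so sig = (2; 2)

Sorted signature multiset PRS(X):
    (2; —)
    (2; —)
    (2; 1)
    (2; 1)
    (2; 1)
    (2; 1)
    (2; 1)
    (2; 1)
    (2; 2)


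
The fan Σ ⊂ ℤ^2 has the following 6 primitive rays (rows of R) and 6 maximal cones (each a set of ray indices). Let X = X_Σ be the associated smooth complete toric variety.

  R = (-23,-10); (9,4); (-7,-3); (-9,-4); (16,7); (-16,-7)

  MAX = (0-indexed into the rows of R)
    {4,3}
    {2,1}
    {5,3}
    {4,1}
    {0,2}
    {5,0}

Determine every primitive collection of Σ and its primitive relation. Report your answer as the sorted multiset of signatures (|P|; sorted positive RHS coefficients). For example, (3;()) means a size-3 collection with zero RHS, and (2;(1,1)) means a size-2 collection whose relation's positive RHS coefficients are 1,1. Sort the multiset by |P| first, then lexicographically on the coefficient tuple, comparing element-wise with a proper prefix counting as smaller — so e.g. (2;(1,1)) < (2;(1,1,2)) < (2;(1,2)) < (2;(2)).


Δ(Σ) — 6 vertices, 9 min non-faces:

  • {1,3}:  v_{1} + v_{3} = 0  so sig = (2;())
  • {4,5}:  v_{4} + v_{5} = 0  so sig = (2;())
  • {0,4}:  v_{0} + v_{4} = v_{2}  so sig = (2;(1))
  • {1,5}:  v_{1} + v_{5} = v_{2}  so sig = (2;(1))
  • {2,3}:  v_{2} + v_{3} = v_{5}  so sig = (2;(1))
  • {2,4}:  v_{2} + v_{4} = v_{1}  so sig = (2;(1))
  • {2,5}:  v_{2} + v_{5} = v_{0}  so sig = (2;(1))
  • {0,1}:  v_{0} + v_{1} = 2·v_{2}  so sig = (2;(2))
  • {0,3}:  v_{0} + v_{3} = 2·v_{5}  so sig = (2;(2))

so the primitive-relation signature multiset is
[(2;()), (2;()), (2;(1)), (2;(1)), (2;(1)), (2;(1)), (2;(1)), (2;(2)), (2;(2))]


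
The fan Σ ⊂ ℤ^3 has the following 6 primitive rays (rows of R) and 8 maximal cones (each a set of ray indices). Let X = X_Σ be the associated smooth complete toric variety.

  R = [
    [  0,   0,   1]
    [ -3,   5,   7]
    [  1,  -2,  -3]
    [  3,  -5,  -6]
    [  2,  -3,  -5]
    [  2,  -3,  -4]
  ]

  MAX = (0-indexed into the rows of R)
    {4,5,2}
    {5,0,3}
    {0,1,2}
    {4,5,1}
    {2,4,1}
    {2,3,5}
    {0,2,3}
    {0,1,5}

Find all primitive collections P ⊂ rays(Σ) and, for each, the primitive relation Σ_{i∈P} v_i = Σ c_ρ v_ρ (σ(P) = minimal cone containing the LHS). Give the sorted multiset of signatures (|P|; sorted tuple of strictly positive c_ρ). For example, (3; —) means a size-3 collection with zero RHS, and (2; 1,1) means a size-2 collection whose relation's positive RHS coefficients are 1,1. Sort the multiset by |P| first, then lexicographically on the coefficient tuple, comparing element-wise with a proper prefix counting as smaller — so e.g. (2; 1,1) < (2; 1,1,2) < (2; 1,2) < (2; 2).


Σ has 5 primitive collections:

  P={0,4}:  v_{0} + v_{4} = v_{5}  ⇒ sig = (2; 1)
  P={1,3}:  v_{1} + v_{3} = v_{0}  ⇒ sig = (2; 1)
  P={3,4}:  v_{3} + v_{4} = v_{2} + 2·v_{5}  ⇒ sig = (2; 1,2)
  P={1,2,5}:  v_{1} + v_{2} + v_{5} = 0  ⇒ sig = (3; —)
  P={0,2,5}:  v_{0} + v_{2} + v_{5} = v_{3}  ⇒ sig = (3; 1)

Signatures (|P|; sorted positive RHS coefficients), sorted:
    |P|=2: 3 collections, coeffs (1), (1), (1,2)
    |P|=3: 2 collections, coeffs (), (1)
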